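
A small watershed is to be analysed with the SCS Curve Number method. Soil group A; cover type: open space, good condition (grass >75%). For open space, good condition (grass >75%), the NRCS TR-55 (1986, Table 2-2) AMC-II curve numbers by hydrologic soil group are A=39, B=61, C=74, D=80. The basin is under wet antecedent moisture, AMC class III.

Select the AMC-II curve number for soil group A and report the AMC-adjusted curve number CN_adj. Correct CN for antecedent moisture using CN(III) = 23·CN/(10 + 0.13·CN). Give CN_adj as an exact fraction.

NRCS table: open space, good condition (grass >75%), soil group A → CN(II) = 39
CN(III) from CN(II)=39: (23·39)/(10 + 0.13·39) = 89700/1507 ≈ 59.522

CN_adj = 89700/1507 ≈ 59.522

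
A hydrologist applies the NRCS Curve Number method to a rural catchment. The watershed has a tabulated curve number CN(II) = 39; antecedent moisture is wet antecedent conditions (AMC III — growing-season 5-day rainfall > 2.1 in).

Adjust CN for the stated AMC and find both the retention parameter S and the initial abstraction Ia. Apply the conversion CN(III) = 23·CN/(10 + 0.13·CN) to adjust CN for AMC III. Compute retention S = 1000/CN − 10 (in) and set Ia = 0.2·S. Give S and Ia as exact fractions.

S = 6100/897 in ≈ 6.800 in; Ia = 1220/897 in ≈ 1.360 in

CN(III) from CN(II)=39: (23·39)/(10 + 0.13·39) = 89700/1507 ≈ 59.522
Max retention: S = 1000/(89700/1507) − 10 = 6100/897 in (≈ 6.800 in)
Initial abstraction Ia = S/5 = (6100/897)/5 = 1220/897 ≈ 1.360 in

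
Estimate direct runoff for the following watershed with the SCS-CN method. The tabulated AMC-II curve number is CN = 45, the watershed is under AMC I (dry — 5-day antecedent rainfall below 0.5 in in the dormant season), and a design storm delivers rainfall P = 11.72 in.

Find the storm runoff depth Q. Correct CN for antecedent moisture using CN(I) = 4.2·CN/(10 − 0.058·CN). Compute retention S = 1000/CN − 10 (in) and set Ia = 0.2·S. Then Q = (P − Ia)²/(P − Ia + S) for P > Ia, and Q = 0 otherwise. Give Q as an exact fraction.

Q = 777127129/781406325 in ≈ 0.995 in

Dry (AMC I): CN(I) = 4.2·45/(10 − 0.058·45) = 189/(739/100) = 18900/739 ≈ 25.575
S = 1000/(18900/739) − 10 = 5500/189 in ≈ 29.101 in
Ia = 0.2·(5500/189) = 1100/189 in ≈ 5.820 in
P − Ia = 11.720 − 5.820 = 27877/4725 ≈ 5.900 in (> 0, runoff occurs)
Q: (27877/4725)² ÷ (165377/4725) = 777127129/781406325 in (≈ 0.995 in)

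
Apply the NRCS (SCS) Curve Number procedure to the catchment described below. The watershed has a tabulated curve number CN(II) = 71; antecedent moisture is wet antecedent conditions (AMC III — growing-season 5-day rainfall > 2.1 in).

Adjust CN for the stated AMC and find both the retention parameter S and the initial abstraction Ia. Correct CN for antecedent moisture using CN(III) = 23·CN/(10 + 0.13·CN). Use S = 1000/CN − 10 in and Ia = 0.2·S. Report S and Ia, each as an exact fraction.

S = 2900/1633 in ≈ 1.776 in; Ia = 580/1633 in ≈ 0.355 in

Adjust CN=71 to AMC III: 23·71/(10 + 0.13·71) → 1633 ÷ (1923/100) = 163300/1923 ≈ 84.919
S = 1000/(163300/1923) − 10 = 2900/1633 in ≈ 1.776 in
Initial abstraction Ia = S/5 = (2900/1633)/5 = 580/1633 ≈ 0.355 in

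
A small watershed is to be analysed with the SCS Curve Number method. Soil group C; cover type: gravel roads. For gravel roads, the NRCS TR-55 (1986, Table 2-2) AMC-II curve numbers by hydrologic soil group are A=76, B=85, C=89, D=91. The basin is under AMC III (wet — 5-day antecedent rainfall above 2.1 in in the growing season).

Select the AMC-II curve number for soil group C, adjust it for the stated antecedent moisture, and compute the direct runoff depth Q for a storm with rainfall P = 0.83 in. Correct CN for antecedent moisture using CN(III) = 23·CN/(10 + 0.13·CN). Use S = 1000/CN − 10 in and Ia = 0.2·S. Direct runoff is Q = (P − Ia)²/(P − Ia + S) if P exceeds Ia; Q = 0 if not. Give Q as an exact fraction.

NRCS table: gravel roads, soil group C → CN(II) = 89
Adjust CN=89 to AMC III: 23·89/(10 + 0.13·89) → 2047 ÷ (2157/100) = 204700/2157 ≈ 94.900
Retention S: 1000/CN − 10 with CN=94.900 → S = 1100/2047 ≈ 0.537 in
Initial abstraction Ia = S/5 = (1100/2047)/5 = 220/2047 ≈ 0.107 in
Excess rainfall: 0.830 − 0.107 = 0.723 in; P > Ia so Q > 0
Runoff Q = (P−Ia)²/(P−Ia+S) = (0.723)²/(0.723+0.537) = 21874705801/52792334700 ≈ 0.414 in

Q = 21874705801/52792334700 in ≈ 0.414 in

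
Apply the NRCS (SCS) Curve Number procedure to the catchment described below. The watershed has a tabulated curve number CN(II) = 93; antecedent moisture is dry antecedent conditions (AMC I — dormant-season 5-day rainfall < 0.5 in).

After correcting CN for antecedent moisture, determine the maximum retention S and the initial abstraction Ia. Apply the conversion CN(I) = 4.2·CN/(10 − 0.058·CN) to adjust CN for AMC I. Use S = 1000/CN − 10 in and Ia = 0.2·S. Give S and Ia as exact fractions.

CN(I) from CN(II)=93: (4.2·93)/(10 − 0.058·93) = 27900/329 ≈ 84.802
Max retention: S = 1000/(27900/329) − 10 = 500/279 in (≈ 1.792 in)
Initial abstraction Ia = S/5 = (500/279)/5 = 100/279 ≈ 0.358 in

S = 500/279 in ≈ 1.792 in; Ia = 100/279 in ≈ 0.358 in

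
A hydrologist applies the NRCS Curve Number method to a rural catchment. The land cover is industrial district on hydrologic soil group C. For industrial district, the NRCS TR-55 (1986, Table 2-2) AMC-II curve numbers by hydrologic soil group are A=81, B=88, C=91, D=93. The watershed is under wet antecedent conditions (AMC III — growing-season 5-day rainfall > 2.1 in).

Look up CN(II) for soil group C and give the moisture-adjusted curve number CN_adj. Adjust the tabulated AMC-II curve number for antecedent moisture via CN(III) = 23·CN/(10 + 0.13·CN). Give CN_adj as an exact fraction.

CN_adj = 209300/2183 ≈ 95.877

NRCS table: industrial district, soil group C → CN(II) = 91
CN(III) from CN(II)=91: (23·91)/(10 + 0.13·91) = 209300/2183 ≈ 95.877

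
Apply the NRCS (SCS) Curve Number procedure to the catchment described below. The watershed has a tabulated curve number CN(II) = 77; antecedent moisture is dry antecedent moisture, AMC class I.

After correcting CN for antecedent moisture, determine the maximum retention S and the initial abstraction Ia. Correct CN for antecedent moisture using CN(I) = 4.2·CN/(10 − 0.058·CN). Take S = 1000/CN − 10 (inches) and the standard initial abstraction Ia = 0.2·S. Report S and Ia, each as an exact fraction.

S = 11500/1617 in ≈ 7.112 in; Ia = 2300/1617 in ≈ 1.422 in

Dry (AMC I): CN(I) = 4.2·77/(10 − 0.058·77) = (1617/5)/(2767/500) = 161700/2767 ≈ 58.439
Retention S: 1000/CN − 10 with CN=58.439 → S = 11500/1617 ≈ 7.112 in
Ia = 0.2·(11500/1617) = 2300/1617 in ≈ 1.422 in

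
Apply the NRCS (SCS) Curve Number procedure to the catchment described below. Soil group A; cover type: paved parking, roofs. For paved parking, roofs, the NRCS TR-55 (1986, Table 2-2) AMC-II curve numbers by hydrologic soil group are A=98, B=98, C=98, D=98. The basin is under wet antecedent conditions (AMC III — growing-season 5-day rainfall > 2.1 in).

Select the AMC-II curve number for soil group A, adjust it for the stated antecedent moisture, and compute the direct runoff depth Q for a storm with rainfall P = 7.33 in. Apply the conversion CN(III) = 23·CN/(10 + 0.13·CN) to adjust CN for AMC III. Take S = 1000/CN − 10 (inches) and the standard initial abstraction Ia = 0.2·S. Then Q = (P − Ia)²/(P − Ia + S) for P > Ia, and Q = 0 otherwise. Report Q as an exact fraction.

NRCS table: paved parking, roofs, soil group A → CN(II) = 98
Adjust CN=98 to AMC III: 23·98/(10 + 0.13·98) → 2254 ÷ (1137/50) = 112700/1137 ≈ 99.120
Retention S: 1000/CN − 10 with CN=99.120 → S = 100/1127 ≈ 0.089 in
Ia = 0.2S: 0.2·0.089 = 0.018 in (exactly 20/1127)
Excess rainfall: 7.330 − 0.018 = 7.312 in; P > Ia so Q > 0
Runoff Q = (P−Ia)²/(P−Ia+S) = (7.312)²/(7.312+0.089) = 679125976281/94002055700 ≈ 7.225 in

Q = 679125976281/94002055700 in ≈ 7.225 in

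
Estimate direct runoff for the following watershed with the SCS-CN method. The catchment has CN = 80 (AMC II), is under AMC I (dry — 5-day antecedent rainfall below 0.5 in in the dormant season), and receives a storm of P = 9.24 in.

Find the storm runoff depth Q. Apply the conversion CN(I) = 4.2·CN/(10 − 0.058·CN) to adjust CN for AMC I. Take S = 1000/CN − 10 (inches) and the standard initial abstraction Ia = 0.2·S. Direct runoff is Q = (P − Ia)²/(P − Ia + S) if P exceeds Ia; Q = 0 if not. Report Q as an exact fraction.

Q = 17859076/3859275 in ≈ 4.628 in

Adjust CN=80 to AMC I: 4.2·80/(10 − 0.058·80) → 336 ÷ (134/25) = 4200/67 ≈ 62.687
Retention S: 1000/CN − 10 with CN=62.687 → S = 125/21 ≈ 5.952 in
Initial abstraction Ia = S/5 = (125/21)/5 = 25/21 ≈ 1.190 in
Excess rainfall: 9.240 − 1.190 = 8.050 in; P > Ia so Q > 0
Q = (4226/525)²/((4226/525) + 125/21) = (17859076/275625)/(7351/525) = 17859076/3859275 in ≈ 4.628 in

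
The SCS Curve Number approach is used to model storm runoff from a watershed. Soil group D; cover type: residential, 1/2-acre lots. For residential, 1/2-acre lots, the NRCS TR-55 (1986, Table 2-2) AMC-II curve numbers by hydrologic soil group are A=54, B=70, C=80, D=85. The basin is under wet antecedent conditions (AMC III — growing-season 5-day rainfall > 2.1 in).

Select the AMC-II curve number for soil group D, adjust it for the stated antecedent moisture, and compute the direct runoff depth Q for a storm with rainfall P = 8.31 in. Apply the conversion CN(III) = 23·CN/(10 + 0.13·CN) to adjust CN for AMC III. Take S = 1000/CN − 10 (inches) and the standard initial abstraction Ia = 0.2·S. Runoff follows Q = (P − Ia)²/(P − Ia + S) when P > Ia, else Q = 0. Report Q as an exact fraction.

Q = 11301178249/1515867900 in ≈ 7.455 in

NRCS table: residential, 1/2-acre lots, soil group D → CN(II) = 85
CN(III) from CN(II)=85: (23·85)/(10 + 0.13·85) = 39100/421 ≈ 92.874
Retention S: 1000/CN − 10 with CN=92.874 → S = 300/391 ≈ 0.767 in
Ia = 0.2·(300/391) = 60/391 in ≈ 0.153 in
Excess rainfall: 8.310 − 0.153 = 8.157 in; P > Ia so Q > 0
Q = (318921/39100)²/((318921/39100) + 300/391) = (101710604241/1528810000)/(348921/39100) = 11301178249/1515867900 in ≈ 7.455 in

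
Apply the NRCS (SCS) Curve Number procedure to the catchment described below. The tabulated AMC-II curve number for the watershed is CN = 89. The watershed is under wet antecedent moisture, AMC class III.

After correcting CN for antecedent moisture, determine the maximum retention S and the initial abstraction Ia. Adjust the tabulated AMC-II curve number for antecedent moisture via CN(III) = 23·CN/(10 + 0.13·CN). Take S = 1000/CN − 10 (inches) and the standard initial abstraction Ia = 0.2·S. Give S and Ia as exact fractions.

Adjust CN=89 to AMC III: 23·89/(10 + 0.13·89) → 2047 ÷ (2157/100) = 204700/2157 ≈ 94.900
Max retention: S = 1000/(204700/2157) − 10 = 1100/2047 in (≈ 0.537 in)
Initial abstraction Ia = S/5 = (1100/2047)/5 = 220/2047 ≈ 0.107 in

S = 1100/2047 in ≈ 0.537 in; Ia = 220/2047 in ≈ 0.107 in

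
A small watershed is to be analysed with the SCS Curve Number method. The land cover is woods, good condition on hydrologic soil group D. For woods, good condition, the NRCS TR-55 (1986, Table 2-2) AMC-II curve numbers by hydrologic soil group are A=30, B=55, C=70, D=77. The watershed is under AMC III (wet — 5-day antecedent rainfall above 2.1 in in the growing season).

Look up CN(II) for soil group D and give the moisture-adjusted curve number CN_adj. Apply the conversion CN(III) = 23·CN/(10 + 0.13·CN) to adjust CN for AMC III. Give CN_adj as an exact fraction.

NRCS table: woods, good condition, soil group D → CN(II) = 77
Wet (AMC III): CN(III) = 23·77/(10 + 0.13·77) = 1771/(2001/100) = 7700/87 ≈ 88.506

CN_adj = 7700/87 ≈ 88.506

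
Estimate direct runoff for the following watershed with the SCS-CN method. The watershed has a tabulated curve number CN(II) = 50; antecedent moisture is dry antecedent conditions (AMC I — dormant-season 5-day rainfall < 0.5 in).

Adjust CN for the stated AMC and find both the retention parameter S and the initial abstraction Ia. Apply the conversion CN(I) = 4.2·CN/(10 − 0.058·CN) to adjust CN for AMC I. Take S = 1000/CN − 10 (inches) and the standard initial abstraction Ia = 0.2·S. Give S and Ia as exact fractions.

S = 500/21 in ≈ 23.810 in; Ia = 100/21 in ≈ 4.762 in

Dry (AMC I): CN(I) = 4.2·50/(10 − 0.058·50) = 210/(71/10) = 2100/71 ≈ 29.577
Retention S: 1000/CN − 10 with CN=29.577 → S = 500/21 ≈ 23.810 in
Ia = 0.2S: 0.2·23.810 = 4.762 in (exactly 100/21)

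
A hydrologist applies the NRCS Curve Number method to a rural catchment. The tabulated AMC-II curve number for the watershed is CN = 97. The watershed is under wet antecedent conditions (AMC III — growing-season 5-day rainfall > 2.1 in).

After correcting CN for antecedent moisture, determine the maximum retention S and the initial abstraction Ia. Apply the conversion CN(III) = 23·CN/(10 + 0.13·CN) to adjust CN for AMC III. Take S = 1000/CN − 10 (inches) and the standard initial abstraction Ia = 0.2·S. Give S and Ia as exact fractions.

S = 300/2231 in ≈ 0.134 in; Ia = 60/2231 in ≈ 0.027 in

Adjust CN=97 to AMC III: 23·97/(10 + 0.13·97) → 2231 ÷ (2261/100) = 223100/2261 ≈ 98.673
Max retention: S = 1000/(223100/2261) − 10 = 300/2231 in (≈ 0.134 in)
Initial abstraction Ia = S/5 = (300/2231)/5 = 60/2231 ≈ 0.027 in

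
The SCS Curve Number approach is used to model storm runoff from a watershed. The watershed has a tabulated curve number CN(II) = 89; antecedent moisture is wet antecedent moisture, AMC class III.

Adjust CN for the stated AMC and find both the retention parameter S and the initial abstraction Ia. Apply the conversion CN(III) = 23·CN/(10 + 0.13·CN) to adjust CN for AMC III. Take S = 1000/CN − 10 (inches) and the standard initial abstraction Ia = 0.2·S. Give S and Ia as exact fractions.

Wet (AMC III): CN(III) = 23·89/(10 + 0.13·89) = 2047/(2157/100) = 204700/2157 ≈ 94.900
Retention S: 1000/CN − 10 with CN=94.900 → S = 1100/2047 ≈ 0.537 in
Initial abstraction Ia = S/5 = (1100/2047)/5 = 220/2047 ≈ 0.107 in

S = 1100/2047 in ≈ 0.537 in; Ia = 220/2047 in ≈ 0.107 in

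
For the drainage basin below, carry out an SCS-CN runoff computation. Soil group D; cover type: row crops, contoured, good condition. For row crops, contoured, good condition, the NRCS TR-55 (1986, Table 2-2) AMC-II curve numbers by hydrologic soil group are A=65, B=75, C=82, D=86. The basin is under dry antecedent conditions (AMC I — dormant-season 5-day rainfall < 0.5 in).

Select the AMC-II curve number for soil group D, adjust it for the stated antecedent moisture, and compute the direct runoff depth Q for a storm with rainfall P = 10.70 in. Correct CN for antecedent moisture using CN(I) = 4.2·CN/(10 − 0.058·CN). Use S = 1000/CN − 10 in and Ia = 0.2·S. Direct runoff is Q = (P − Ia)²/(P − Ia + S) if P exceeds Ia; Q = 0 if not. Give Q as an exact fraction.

Q = 163916809/22965870 in ≈ 7.137 in

NRCS table: row crops, contoured, good condition, soil group D → CN(II) = 86
CN(I) from CN(II)=86: (4.2·86)/(10 − 0.058·86) = 12900/179 ≈ 72.067
Retention S: 1000/CN − 10 with CN=72.067 → S = 500/129 ≈ 3.876 in
Initial abstraction Ia = S/5 = (500/129)/5 = 100/129 ≈ 0.775 in
P − Ia = 10.700 − 0.775 = 12803/1290 ≈ 9.925 in (> 0, runoff occurs)
Runoff Q = (P−Ia)²/(P−Ia+S) = (9.925)²/(9.925+3.876) = 163916809/22965870 ≈ 7.137 in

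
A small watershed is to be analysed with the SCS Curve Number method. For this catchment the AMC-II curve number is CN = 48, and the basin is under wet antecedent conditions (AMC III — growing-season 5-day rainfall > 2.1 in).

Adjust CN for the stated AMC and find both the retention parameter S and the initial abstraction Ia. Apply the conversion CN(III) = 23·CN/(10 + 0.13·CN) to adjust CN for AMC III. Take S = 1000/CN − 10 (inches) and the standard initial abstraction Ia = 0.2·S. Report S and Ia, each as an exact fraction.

S = 325/69 in ≈ 4.710 in; Ia = 65/69 in ≈ 0.942 in

Adjust CN=48 to AMC III: 23·48/(10 + 0.13·48) → 1104 ÷ (406/25) = 13800/203 ≈ 67.980
S = 1000/(13800/203) − 10 = 325/69 in ≈ 4.710 in
Ia = 0.2·(325/69) = 65/69 in ≈ 0.942 in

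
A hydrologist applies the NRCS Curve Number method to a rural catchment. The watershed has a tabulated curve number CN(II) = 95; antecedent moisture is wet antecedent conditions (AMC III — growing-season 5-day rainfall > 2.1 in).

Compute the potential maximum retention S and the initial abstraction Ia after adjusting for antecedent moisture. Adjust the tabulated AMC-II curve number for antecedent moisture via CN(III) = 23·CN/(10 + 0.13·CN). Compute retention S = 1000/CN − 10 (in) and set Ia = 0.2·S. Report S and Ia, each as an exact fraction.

S = 100/437 in ≈ 0.229 in; Ia = 20/437 in ≈ 0.046 in

Adjust CN=95 to AMC III: 23·95/(10 + 0.13·95) → 2185 ÷ (447/20) = 43700/447 ≈ 97.763
Max retention: S = 1000/(43700/447) − 10 = 100/437 in (≈ 0.229 in)
Ia = 0.2·(100/437) = 20/437 in ≈ 0.046 in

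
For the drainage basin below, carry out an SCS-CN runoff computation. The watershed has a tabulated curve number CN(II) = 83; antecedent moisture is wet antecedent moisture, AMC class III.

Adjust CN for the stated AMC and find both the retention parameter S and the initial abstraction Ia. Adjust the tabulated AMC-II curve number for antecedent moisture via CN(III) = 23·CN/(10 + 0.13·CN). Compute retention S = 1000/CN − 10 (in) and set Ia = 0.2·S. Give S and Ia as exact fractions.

S = 1700/1909 in ≈ 0.891 in; Ia = 340/1909 in ≈ 0.178 in

Wet (AMC III): CN(III) = 23·83/(10 + 0.13·83) = 1909/(2079/100) = 190900/2079 ≈ 91.823
Retention S: 1000/CN − 10 with CN=91.823 → S = 1700/1909 ≈ 0.891 in
Ia = 0.2·(1700/1909) = 340/1909 in ≈ 0.178 in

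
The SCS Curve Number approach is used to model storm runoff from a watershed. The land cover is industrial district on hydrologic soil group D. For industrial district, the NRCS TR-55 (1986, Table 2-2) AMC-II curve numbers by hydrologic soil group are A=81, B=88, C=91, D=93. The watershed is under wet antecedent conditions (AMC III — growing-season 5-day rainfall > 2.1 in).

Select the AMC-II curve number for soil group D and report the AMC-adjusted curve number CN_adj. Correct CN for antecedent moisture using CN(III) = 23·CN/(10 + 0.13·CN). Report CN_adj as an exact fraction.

NRCS table: industrial district, soil group D → CN(II) = 93
CN(III) from CN(II)=93: (23·93)/(10 + 0.13·93) = 213900/2209 ≈ 96.831

CN_adj = 213900/2209 ≈ 96.831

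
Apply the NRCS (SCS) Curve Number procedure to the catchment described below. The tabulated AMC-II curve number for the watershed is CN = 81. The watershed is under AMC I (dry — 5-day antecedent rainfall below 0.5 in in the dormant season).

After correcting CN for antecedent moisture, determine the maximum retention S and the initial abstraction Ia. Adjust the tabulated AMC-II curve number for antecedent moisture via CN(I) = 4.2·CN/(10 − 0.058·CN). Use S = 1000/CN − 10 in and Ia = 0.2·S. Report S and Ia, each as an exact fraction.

Dry (AMC I): CN(I) = 4.2·81/(10 − 0.058·81) = (1701/5)/(2651/500) = 170100/2651 ≈ 64.164
Retention S: 1000/CN − 10 with CN=64.164 → S = 9500/1701 ≈ 5.585 in
Ia = 0.2·(9500/1701) = 1900/1701 in ≈ 1.117 in

S = 9500/1701 in ≈ 5.585 in; Ia = 1900/1701 in ≈ 1.117 in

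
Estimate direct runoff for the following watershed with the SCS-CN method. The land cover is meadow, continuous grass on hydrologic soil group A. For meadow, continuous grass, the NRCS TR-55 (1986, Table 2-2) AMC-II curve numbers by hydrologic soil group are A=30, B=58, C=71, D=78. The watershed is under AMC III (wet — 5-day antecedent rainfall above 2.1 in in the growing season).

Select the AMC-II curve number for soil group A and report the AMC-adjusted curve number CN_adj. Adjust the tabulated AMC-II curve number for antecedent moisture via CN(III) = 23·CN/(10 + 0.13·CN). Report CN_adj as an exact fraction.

CN_adj = 6900/139 ≈ 49.640

NRCS table: meadow, continuous grass, soil group A → CN(II) = 30
Wet (AMC III): CN(III) = 23·30/(10 + 0.13·30) = 690/(139/10) = 6900/139 ≈ 49.640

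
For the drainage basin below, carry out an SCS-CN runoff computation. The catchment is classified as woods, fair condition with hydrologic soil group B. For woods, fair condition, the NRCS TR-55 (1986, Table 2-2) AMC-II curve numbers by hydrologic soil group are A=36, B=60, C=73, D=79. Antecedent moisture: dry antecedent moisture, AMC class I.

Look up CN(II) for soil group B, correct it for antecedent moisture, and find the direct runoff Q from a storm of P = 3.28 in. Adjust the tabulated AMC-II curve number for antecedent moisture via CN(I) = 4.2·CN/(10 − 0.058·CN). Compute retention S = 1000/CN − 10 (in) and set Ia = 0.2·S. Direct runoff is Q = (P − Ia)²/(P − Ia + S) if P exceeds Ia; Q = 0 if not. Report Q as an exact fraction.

NRCS table: woods, fair condition, soil group B → CN(II) = 60
CN(I) from CN(II)=60: (4.2·60)/(10 − 0.058·60) = 6300/163 ≈ 38.650
S = 1000/(6300/163) − 10 = 1000/63 in ≈ 15.873 in
Ia = 0.2S: 0.2·15.873 = 3.175 in (exactly 200/63)
P − Ia = 3.280 − 3.175 = 166/1575 ≈ 0.105 in (> 0, runoff occurs)
Q: (166/1575)² ÷ (25166/1575) = 13778/19818225 in (≈ 0.001 in)

Q = 13778/19818225 in ≈ 0.001 in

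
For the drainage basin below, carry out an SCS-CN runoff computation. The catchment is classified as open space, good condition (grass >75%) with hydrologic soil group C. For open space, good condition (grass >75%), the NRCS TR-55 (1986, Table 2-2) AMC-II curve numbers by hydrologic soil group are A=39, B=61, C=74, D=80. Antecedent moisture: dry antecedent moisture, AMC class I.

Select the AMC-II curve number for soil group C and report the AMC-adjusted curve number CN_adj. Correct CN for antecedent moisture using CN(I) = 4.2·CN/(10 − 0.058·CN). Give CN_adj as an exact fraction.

CN_adj = 77700/1427 ≈ 54.450

NRCS table: open space, good condition (grass >75%), soil group C → CN(II) = 74
CN(I) from CN(II)=74: (4.2·74)/(10 − 0.058·74) = 77700/1427 ≈ 54.450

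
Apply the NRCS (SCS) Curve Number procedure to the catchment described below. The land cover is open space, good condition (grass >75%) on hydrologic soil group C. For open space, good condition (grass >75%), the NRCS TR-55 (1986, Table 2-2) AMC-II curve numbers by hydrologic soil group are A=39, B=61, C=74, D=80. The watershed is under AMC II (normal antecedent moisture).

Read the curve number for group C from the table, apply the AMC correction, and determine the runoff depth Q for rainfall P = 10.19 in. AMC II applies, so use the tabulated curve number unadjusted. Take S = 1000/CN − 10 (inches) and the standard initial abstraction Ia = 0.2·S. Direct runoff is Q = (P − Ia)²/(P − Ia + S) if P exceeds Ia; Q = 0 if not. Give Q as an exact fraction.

NRCS table: open space, good condition (grass >75%), soil group C → CN(II) = 74
AMC II — tabulated CN = 74 applies directly.
Max retention: S = 1000/74 − 10 = 130/37 in (≈ 3.514 in)
Ia = 0.2·(130/37) = 26/37 in ≈ 0.703 in
Excess rainfall: 10.190 − 0.703 = 9.487 in; P > Ia so Q > 0
Q = (35103/3700)²/((35103/3700) + 130/37) = (1232220609/13690000)/(48103/3700) = 1232220609/177981100 in ≈ 6.923 in

Q = 1232220609/177981100 in ≈ 6.923 in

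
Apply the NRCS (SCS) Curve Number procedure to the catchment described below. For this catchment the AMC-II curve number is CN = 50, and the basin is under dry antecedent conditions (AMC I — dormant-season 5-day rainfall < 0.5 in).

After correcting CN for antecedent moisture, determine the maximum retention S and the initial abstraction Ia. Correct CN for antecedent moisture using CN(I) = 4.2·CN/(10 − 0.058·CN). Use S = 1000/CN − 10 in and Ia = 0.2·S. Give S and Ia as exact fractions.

S = 500/21 in ≈ 23.810 in; Ia = 100/21 in ≈ 4.762 in

Adjust CN=50 to AMC I: 4.2·50/(10 − 0.058·50) → 210 ÷ (71/10) = 2100/71 ≈ 29.577
Max retention: S = 1000/(2100/71) − 10 = 500/21 in (≈ 23.810 in)
Initial abstraction Ia = S/5 = (500/21)/5 = 100/21 ≈ 4.762 in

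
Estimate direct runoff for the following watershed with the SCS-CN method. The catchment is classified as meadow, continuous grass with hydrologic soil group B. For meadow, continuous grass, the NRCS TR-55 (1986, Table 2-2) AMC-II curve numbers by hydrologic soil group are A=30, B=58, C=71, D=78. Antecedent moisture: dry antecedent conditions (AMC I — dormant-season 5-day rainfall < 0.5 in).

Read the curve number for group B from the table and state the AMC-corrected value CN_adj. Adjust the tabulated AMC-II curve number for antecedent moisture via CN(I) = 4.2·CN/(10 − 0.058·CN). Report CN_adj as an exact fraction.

CN_adj = 2900/79 ≈ 36.709

NRCS table: meadow, continuous grass, soil group B → CN(II) = 58
Dry (AMC I): CN(I) = 4.2·58/(10 − 0.058·58) = (1218/5)/(1659/250) = 2900/79 ≈ 36.709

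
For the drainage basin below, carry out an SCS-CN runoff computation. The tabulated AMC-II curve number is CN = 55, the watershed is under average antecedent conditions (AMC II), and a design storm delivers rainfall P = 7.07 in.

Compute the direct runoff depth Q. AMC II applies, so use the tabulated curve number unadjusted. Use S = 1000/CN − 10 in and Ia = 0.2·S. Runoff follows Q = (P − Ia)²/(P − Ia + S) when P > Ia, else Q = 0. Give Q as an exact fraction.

Q = 35724529/16474700 in ≈ 2.168 in

AMC II — tabulated CN = 55 applies directly.
Retention S: 1000/CN − 10 with CN=55.000 → S = 90/11 ≈ 8.182 in
Ia = 0.2·(90/11) = 18/11 in ≈ 1.636 in
Excess rainfall: 7.070 − 1.636 = 5.434 in; P > Ia so Q > 0
Runoff Q = (P−Ia)²/(P−Ia+S) = (5.434)²/(5.434+8.182) = 35724529/16474700 ≈ 2.168 in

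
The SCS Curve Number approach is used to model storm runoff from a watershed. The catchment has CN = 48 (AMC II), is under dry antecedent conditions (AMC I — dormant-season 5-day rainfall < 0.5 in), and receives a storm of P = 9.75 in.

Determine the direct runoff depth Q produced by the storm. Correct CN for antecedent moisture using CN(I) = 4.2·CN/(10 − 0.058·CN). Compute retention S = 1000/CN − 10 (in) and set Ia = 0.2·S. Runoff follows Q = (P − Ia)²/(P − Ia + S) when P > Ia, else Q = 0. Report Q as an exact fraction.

CN(I) from CN(II)=48: (4.2·48)/(10 − 0.058·48) = 12600/451 ≈ 27.938
S = 1000/(12600/451) − 10 = 1625/63 in ≈ 25.794 in
Ia = 0.2S: 0.2·25.794 = 5.159 in (exactly 325/63)
Excess rainfall: 9.750 − 5.159 = 4.591 in; P > Ia so Q > 0
Runoff Q = (P−Ia)²/(P−Ia+S) = (4.591)²/(4.591+25.794) = 102973/148428 ≈ 0.694 in

Q = 102973/148428 in ≈ 0.694 in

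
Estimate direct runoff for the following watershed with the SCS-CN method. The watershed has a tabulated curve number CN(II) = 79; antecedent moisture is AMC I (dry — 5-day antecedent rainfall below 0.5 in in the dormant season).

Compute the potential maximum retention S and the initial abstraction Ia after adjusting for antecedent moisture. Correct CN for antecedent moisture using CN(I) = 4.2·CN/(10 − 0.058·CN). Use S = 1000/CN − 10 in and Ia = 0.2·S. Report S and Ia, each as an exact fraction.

Dry (AMC I): CN(I) = 4.2·79/(10 − 0.058·79) = (1659/5)/(2709/500) = 7900/129 ≈ 61.240
Retention S: 1000/CN − 10 with CN=61.240 → S = 500/79 ≈ 6.329 in
Ia = 0.2·(500/79) = 100/79 in ≈ 1.266 in

S = 500/79 in ≈ 6.329 in; Ia = 100/79 in ≈ 1.266 in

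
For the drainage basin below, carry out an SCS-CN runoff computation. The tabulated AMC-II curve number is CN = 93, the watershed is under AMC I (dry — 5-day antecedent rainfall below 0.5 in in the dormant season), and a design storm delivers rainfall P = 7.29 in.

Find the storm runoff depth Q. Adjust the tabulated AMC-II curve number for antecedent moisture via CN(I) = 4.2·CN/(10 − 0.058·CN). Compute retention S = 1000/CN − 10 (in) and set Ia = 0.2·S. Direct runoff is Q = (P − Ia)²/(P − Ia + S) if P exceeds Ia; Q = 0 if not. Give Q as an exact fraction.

Q = 37400078881/6790608900 in ≈ 5.508 in

Dry (AMC I): CN(I) = 4.2·93/(10 − 0.058·93) = (1953/5)/(2303/500) = 27900/329 ≈ 84.802
S = 1000/(27900/329) − 10 = 500/279 in ≈ 1.792 in
Initial abstraction Ia = S/5 = (500/279)/5 = 100/279 ≈ 0.358 in
Excess rainfall: 7.290 − 0.358 = 6.932 in; P > Ia so Q > 0
Runoff Q = (P−Ia)²/(P−Ia+S) = (6.932)²/(6.932+1.792) = 37400078881/6790608900 ≈ 5.508 in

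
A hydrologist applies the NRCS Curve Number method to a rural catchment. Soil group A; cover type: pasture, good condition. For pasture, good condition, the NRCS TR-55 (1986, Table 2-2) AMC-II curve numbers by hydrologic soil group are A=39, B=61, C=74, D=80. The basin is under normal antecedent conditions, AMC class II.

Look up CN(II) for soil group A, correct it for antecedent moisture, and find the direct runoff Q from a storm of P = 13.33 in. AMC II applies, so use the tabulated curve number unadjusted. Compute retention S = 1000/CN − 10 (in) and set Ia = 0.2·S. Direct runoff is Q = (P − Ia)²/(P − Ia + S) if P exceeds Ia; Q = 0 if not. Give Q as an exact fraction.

NRCS table: pasture, good condition, soil group A → CN(II) = 39
AMC II — tabulated CN = 39 applies directly.
Retention S: 1000/CN − 10 with CN=39.000 → S = 610/39 ≈ 15.641 in
Ia = 0.2S: 0.2·15.641 = 3.128 in (exactly 122/39)
Since P=13.330 > Ia=3.128: effective rainfall P−Ia = 39787/3900 in
Q: (39787/3900)² ÷ (100787/3900) = 1583005369/393069300 in (≈ 4.027 in)

Q = 1583005369/393069300 in ≈ 4.027 in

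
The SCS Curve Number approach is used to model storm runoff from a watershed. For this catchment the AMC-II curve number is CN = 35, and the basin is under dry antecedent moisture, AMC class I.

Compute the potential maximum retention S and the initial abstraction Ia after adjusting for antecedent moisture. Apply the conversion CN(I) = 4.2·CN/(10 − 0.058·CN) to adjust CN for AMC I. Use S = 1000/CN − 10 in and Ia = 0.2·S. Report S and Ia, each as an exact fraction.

S = 6500/147 in ≈ 44.218 in; Ia = 1300/147 in ≈ 8.844 in

Adjust CN=35 to AMC I: 4.2·35/(10 − 0.058·35) → 147 ÷ (797/100) = 14700/797 ≈ 18.444
Max retention: S = 1000/(14700/797) − 10 = 6500/147 in (≈ 44.218 in)
Initial abstraction Ia = S/5 = (6500/147)/5 = 1300/147 ≈ 8.844 in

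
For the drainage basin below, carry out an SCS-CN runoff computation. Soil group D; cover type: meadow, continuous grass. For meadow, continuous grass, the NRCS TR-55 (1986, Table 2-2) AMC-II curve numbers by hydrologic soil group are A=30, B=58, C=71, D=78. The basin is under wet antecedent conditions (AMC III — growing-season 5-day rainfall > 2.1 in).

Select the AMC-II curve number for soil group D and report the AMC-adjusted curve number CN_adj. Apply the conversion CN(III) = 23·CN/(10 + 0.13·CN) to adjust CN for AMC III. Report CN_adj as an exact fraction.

NRCS table: meadow, continuous grass, soil group D → CN(II) = 78
Wet (AMC III): CN(III) = 23·78/(10 + 0.13·78) = 1794/(1007/50) = 89700/1007 ≈ 89.076

CN_adj = 89700/1007 ≈ 89.076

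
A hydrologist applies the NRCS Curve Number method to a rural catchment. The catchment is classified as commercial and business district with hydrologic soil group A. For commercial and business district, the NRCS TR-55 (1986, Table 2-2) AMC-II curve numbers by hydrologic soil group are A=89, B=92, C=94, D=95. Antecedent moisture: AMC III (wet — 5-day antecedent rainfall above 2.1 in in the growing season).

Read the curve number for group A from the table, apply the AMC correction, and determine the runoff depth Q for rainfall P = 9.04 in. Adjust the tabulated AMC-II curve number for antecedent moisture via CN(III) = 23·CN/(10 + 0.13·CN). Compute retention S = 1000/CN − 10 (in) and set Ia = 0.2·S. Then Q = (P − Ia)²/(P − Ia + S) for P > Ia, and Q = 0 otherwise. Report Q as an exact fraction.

Q = 104480261442/12400265425 in ≈ 8.426 in

NRCS table: commercial and business district, soil group A → CN(II) = 89
Wet (AMC III): CN(III) = 23·89/(10 + 0.13·89) = 2047/(2157/100) = 204700/2157 ≈ 94.900
Max retention: S = 1000/(204700/2157) − 10 = 1100/2047 in (≈ 0.537 in)
Ia = 0.2S: 0.2·0.537 = 0.107 in (exactly 220/2047)
P − Ia = 9.040 − 0.107 = 457122/51175 ≈ 8.933 in (> 0, runoff occurs)
Q = (457122/51175)²/((457122/51175) + 1100/2047) = (208960522884/2618880625)/(484622/51175) = 104480261442/12400265425 in ≈ 8.426 in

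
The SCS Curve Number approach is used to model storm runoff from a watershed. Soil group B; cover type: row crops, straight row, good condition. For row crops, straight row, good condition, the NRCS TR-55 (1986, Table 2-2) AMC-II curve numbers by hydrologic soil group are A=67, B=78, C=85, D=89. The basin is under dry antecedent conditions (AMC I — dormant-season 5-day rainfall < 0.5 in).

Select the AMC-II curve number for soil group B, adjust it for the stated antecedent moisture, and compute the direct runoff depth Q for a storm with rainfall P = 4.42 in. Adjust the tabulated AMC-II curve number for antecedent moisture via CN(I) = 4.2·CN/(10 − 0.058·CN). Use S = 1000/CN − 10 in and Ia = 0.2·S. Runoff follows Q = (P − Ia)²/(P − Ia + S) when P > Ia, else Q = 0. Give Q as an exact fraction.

Q = 15875748001/16420909050 in ≈ 0.967 in

NRCS table: row crops, straight row, good condition, soil group B → CN(II) = 78
Dry (AMC I): CN(I) = 4.2·78/(10 − 0.058·78) = (1638/5)/(1369/250) = 81900/1369 ≈ 59.825
S = 1000/(81900/1369) − 10 = 5500/819 in ≈ 6.716 in
Ia = 0.2·(5500/819) = 1100/819 in ≈ 1.343 in
Excess rainfall: 4.420 − 1.343 = 3.077 in; P > Ia so Q > 0
Q: (125999/40950)² ÷ (400999/40950) = 15875748001/16420909050 in (≈ 0.967 in)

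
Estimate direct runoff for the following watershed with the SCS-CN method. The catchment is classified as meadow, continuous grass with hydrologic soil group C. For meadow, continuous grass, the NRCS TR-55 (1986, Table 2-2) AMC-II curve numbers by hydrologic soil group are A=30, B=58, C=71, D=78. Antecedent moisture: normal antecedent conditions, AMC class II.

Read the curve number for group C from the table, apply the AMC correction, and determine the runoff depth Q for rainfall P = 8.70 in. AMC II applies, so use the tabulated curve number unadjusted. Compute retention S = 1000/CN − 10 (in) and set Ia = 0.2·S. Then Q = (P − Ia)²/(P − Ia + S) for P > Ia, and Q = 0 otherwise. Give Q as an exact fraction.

Q = 1080221/208030 in ≈ 5.193 in

NRCS table: meadow, continuous grass, soil group C → CN(II) = 71
AMC II — tabulated CN = 71 applies directly.
Max retention: S = 1000/71 − 10 = 290/71 in (≈ 4.085 in)
Initial abstraction Ia = S/5 = (290/71)/5 = 58/71 ≈ 0.817 in
Excess rainfall: 8.700 − 0.817 = 7.883 in; P > Ia so Q > 0
Q: (5597/710)² ÷ (8497/710) = 1080221/208030 in (≈ 5.193 in)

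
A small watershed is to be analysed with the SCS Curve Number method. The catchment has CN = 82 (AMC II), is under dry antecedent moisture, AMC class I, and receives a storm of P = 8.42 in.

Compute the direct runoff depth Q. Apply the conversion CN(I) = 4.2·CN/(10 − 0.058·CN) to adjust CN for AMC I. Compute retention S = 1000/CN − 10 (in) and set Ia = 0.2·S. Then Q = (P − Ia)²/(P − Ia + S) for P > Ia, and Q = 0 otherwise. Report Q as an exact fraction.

Q = 11199353929/2594867450 in ≈ 4.316 in

CN(I) from CN(II)=82: (4.2·82)/(10 − 0.058·82) = 28700/437 ≈ 65.675
S = 1000/(28700/437) − 10 = 1500/287 in ≈ 5.226 in
Initial abstraction Ia = S/5 = (1500/287)/5 = 300/287 ≈ 1.045 in
Excess rainfall: 8.420 − 1.045 = 7.375 in; P > Ia so Q > 0
Q: (105827/14350)² ÷ (180827/14350) = 11199353929/2594867450 in (≈ 4.316 in)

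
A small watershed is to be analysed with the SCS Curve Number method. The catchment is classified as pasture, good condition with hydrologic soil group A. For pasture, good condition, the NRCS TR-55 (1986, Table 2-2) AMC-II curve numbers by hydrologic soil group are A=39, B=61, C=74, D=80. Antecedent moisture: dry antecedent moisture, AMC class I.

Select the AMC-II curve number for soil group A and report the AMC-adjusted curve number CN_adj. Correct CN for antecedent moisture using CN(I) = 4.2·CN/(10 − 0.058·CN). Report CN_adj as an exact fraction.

NRCS table: pasture, good condition, soil group A → CN(II) = 39
Adjust CN=39 to AMC I: 4.2·39/(10 − 0.058·39) → (819/5) ÷ (3869/500) = 81900/3869 ≈ 21.168

CN_adj = 81900/3869 ≈ 21.168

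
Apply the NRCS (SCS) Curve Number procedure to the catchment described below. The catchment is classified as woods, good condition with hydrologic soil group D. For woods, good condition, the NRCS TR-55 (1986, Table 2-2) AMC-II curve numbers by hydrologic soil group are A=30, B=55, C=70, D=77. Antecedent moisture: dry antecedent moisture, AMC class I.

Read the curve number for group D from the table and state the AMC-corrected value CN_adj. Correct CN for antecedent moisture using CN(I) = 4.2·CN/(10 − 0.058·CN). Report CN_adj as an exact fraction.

NRCS table: woods, good condition, soil group D → CN(II) = 77
Adjust CN=77 to AMC I: 4.2·77/(10 − 0.058·77) → (1617/5) ÷ (2767/500) = 161700/2767 ≈ 58.439

CN_adj = 161700/2767 ≈ 58.439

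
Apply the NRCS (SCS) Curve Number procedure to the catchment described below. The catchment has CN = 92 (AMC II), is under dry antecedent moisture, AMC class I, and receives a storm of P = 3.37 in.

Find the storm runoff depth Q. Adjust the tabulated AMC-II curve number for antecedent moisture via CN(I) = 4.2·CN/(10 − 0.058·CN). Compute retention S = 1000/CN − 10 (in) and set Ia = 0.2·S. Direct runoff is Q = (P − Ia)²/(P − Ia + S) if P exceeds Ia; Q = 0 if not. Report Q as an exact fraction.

CN(I) from CN(II)=92: (4.2·92)/(10 − 0.058·92) = 48300/583 ≈ 82.847
Retention S: 1000/CN − 10 with CN=82.847 → S = 1000/483 ≈ 2.070 in
Ia = 0.2S: 0.2·2.070 = 0.414 in (exactly 200/483)
P − Ia = 3.370 − 0.414 = 142771/48300 ≈ 2.956 in (> 0, runoff occurs)
Runoff Q = (P−Ia)²/(P−Ia+S) = (2.956)²/(2.956+2.070) = 20383558441/11725839300 ≈ 1.738 in

Q = 20383558441/11725839300 in ≈ 1.738 in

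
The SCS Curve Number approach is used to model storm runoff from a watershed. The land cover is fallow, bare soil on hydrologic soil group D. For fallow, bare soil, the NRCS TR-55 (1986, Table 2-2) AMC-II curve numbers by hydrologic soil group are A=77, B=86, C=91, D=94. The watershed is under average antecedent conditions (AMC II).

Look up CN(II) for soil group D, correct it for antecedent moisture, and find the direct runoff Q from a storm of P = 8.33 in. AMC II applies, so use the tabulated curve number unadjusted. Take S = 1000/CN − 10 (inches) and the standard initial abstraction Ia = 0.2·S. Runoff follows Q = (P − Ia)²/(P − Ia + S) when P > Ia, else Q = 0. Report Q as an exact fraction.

Q = 1486179601/195289700 in ≈ 7.610 in

NRCS table: fallow, bare soil, soil group D → CN(II) = 94
AMC II — tabulated CN = 94 applies directly.
Retention S: 1000/CN − 10 with CN=94.000 → S = 30/47 ≈ 0.638 in
Initial abstraction Ia = S/5 = (30/47)/5 = 6/47 ≈ 0.128 in
P − Ia = 8.330 − 0.128 = 38551/4700 ≈ 8.202 in (> 0, runoff occurs)
Q = (38551/4700)²/((38551/4700) + 30/47) = (1486179601/22090000)/(41551/4700) = 1486179601/195289700 in ≈ 7.610 in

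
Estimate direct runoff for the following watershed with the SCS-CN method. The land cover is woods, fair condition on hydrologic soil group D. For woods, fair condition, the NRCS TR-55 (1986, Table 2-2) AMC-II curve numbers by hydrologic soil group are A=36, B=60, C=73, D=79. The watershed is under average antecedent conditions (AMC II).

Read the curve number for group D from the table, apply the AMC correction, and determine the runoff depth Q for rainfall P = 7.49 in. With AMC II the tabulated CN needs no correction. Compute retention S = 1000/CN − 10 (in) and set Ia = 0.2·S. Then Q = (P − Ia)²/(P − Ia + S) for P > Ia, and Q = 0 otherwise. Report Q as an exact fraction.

Q = 431687263/85738700 in ≈ 5.035 in

NRCS table: woods, fair condition, soil group D → CN(II) = 79
AMC II — tabulated CN = 79 applies directly.
Retention S: 1000/CN − 10 with CN=79.000 → S = 210/79 ≈ 2.658 in
Ia = 0.2·(210/79) = 42/79 in ≈ 0.532 in
Since P=7.490 > Ia=0.532: effective rainfall P−Ia = 54971/7900 in
Q = (54971/7900)²/((54971/7900) + 210/79) = (3021810841/62410000)/(75971/7900) = 431687263/85738700 in ≈ 5.035 in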